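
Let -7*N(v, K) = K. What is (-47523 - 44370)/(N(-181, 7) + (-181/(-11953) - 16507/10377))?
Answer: 11398065969933/319466215 ≈ 35679.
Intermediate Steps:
N(v, K) = -K/7
(-47523 - 44370)/(N(-181, 7) + (-181/(-11953) - 16507/10377)) = (-47523 - 44370)/(-⅐*7 + (-181/(-11953) - 16507/10377)) = -91893/(-1 + (-181*(-1/11953) - 16507*1/10377)) = -91893/(-1 + (181/11953 - 16507/10377)) = -91893/(-1 - 195429934/124036281) = -91893/(-319466215/124036281) = -91893*(-124036281/319466215) = 11398065969933/319466215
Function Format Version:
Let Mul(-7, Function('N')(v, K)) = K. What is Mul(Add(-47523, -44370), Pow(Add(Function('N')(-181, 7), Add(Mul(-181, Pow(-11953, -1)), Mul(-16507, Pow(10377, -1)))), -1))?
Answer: Rational(11398065969933, 319466215) ≈ 35679.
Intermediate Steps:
Function('N')(v, K) = Mul(Rational(-1, 7), K)
Mul(Add(-47523, -44370), Pow(Add(Function('N')(-181, 7), Add(Mul(-181, Pow(-11953, -1)), Mul(-16507, Pow(10377, -1)))), -1)) = Mul(Add(-47523, -44370), Pow(Add(Mul(Rational(-1, 7), 7), Add(Mul(-181, Pow(-11953, -1)), Mul(-16507, Pow(10377, -1)))), -1)) = Mul(-91893, Pow(Add(-1, Add(Mul(-181, Rational(-1, 11953)), Mul(-16507, Rational(1, 10377)))), -1)) = Mul(-91893, Pow(Add(-1, Add(Rational(181, 11953), Rational(-16507, 10377))), -1)) = Mul(-91893, Pow(Add(-1, Rational(-195429934, 124036281)), -1)) = Mul(-91893, Pow(Rational(-319466215, 124036281), -1)) = Mul(-91893, Rational(-124036281, 319466215)) = Rational(11398065969933, 319466215)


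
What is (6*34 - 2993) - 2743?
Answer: -5532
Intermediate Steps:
(6*34 - 2993) - 2743 = (204 - 2993) - 2743 = -2789 - 2743 = -5532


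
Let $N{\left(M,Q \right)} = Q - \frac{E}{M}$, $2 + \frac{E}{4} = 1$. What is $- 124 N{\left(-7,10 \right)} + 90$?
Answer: $- \frac{7554}{7} \approx -1079.1$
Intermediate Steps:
$E = -4$ ($E = -8 + 4 \cdot 1 = -8 + 4 = -4$)
$N{\left(M,Q \right)} = Q + \frac{4}{M}$ ($N{\left(M,Q \right)} = Q - - \frac{4}{M} = Q + \frac{4}{M}$)
$- 124 N{\left(-7,10 \right)} + 90 = - 124 \left(10 + \frac{4}{-7}\right) + 90 = - 124 \left(10 + 4 \left(- \frac{1}{7}\right)\right) + 90 = - 124 \left(10 - \frac{4}{7}\right) + 90 = \left(-124\right) \frac{66}{7} + 90 = - \frac{8184}{7} + 90 = - \frac{7554}{7}$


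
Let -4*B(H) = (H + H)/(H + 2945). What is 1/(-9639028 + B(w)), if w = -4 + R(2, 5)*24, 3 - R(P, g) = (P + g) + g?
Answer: -545/5253270238 ≈ -1.0374e-7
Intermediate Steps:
R(P, g) = 3 - P - 2*g (R(P, g) = 3 - ((P + g) + g) = 3 - (P + 2*g) = 3 + (-P - 2*g) = 3 - P - 2*g)
w = -220 (w = -4 + (3 - 1*2 - 2*5)*24 = -4 + (3 - 2 - 10)*24 = -4 - 9*24 = -4 - 216 = -220)
B(H) = -H/(2*(2945 + H)) (B(H) = -(H + H)/(4*(H + 2945)) = -2*H/(4*(2945 + H)) = -H/(2*(2945 + H)))
1/(-9639028 + B(w)) = 1/(-9639028 - 1*(-220)/(5890 + 2*(-220))) = 1/(-9639028 - 1*(-220)/(5890 - 440)) = 1/(-9639028 - 1*(-220)/5450) = 1/(-9639028 - 1*(-220)*1/5450) = 1/(-9639028 + 22/545) = 1/(-5253270238/545) = -545/5253270238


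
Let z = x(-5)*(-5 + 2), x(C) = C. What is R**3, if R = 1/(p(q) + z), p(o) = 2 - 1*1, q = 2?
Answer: 1/4096 ≈ 0.00024414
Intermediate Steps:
p(o) = 1 (p(o) = 2 - 1 = 1)
z = 15 (z = -5*(-5 + 2) = -5*(-3) = 15)
R = 1/16 (R = 1/(1 + 15) = 1/16 ≈ 0.062500)
R**3 = (1/16)**3 = 1/4096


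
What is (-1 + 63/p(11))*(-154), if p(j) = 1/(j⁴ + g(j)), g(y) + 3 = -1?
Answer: -142008020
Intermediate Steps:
g(y) = -4 (g(y) = -3 - 1 = -4)
p(j) = 1/(-4 + j⁴) (p(j) = 1/(j⁴ - 4) = 1/(-4 + j⁴))
(-1 + 63/p(11))*(-154) = (-1 + 63/(1/(-4 + 11⁴)))*(-154) = (-1 + 63/(1/(-4 + 14641)))*(-154) = (-1 + 63/(1/14637))*(-154) = (-1 + 63*14637)*(-154) = (-1 + 922131)*(-154) = 922130*(-154) = -142008020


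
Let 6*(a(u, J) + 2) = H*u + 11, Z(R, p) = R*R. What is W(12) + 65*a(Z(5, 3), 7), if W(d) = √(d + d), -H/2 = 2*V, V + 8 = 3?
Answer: 32435/6 + 2*√6 ≈ 5410.7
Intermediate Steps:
V = -5 (V = -8 + 3 = -5)
H = 20 (H = -4*(-5) = -2*(-10) = 20)
W(d) = √2*√d (W(d) = √(2*d) = √2*√d)
Z(R, p) = R²
a(u, J) = -⅙ + 10*u/3 (a(u, J) = -2 + (20*u + 11)/6 = -2 + (11 + 20*u)/6 = -2 + (11/6 + 10*u/3) = -⅙ + 10*u/3)
W(12) + 65*a(Z(5, 3), 7) = √2*√12 + 65*(-⅙ + (10/3)*5²) = √2*(2*√3) + 65*(-⅙ + (10/3)*25) = 2*√6 + 65*(-⅙ + 250/3) = 2*√6 + 65*(499/6) = 2*√6 + 32435/6 = 32435/6 + 2*√6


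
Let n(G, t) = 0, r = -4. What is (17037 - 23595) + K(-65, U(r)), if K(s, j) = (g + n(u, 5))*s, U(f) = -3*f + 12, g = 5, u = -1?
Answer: -6883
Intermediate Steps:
U(f) = 12 - 3*f
K(s, j) = 5*s (K(s, j) = (5 + 0)*s = 5*s)
(17037 - 23595) + K(-65, U(r)) = (17037 - 23595) + 5*(-65) = -6558 - 325 = -6883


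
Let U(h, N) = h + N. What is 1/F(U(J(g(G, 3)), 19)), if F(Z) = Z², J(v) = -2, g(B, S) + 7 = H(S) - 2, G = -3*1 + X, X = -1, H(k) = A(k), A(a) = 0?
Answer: 1/289 ≈ 0.0034602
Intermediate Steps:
H(k) = 0
G = -4 (G = -3*1 - 1 = -3 - 1 = -4)
g(B, S) = -9 (g(B, S) = -7 + (0 - 2) = -7 - 2 = -9)
U(h, N) = N + h
1/F(U(J(g(G, 3)), 19)) = 1/((19 - 2)²) = 1/(17²) = 1/289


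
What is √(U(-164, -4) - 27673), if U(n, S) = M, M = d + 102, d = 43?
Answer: 2*I*√6882 ≈ 165.92*I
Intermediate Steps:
M = 145 (M = 43 + 102 = 145)
U(n, S) = 145
√(U(-164, -4) - 27673) = √(145 - 27673) = √(-27528) = 2*I*√6882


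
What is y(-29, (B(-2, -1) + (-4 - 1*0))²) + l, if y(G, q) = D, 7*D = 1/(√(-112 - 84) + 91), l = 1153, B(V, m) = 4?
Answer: 9773994/8477 - 2*I/8477 ≈ 1153.0 - 0.00023593*I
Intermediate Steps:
D = (91 - 14*I)/59339 (D = 1/(7*(√(-112 - 84) + 91)) = 1/(7*(√(-196) + 91)) = 1/(7*(14*I + 91)) = 1/(7*(91 + 14*I)) = ((91 - 14*I)/8477)/7 = (91 - 14*I)/59339 ≈ 0.0015336 - 0.00023593*I)
y(G, q) = 13/8477 - 2*I/8477
y(-29, (B(-2, -1) + (-4 - 1*0))²) + l = (13/8477 - 2*I/8477) + 1153 = 9773994/8477 - 2*I/8477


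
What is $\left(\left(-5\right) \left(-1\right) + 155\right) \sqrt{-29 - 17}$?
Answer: $160 i \sqrt{46} \approx 1085.2 i$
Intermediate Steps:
$\left(\left(-5\right) \left(-1\right) + 155\right) \sqrt{-29 - 17} = \left(5 + 155\right) \sqrt{-46} = 160 i \sqrt{46}$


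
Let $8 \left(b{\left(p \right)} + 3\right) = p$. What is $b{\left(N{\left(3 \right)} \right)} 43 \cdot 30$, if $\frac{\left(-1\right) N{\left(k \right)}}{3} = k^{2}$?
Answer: $- \frac{32895}{4} \approx -8223.8$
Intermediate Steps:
$N{\left(k \right)} = - 3 k^{2}$
$b{\left(p \right)} = -3 + \frac{p}{8}$
$b{\left(N{\left(3 \right)} \right)} 43 \cdot 30 = \left(-3 + \frac{\left(-3\right) 3^{2}}{8}\right) 43 \cdot 30 = \left(-3 + \frac{\left(-3\right) 9}{8}\right) 43 \cdot 30 = \left(-3 + \frac{1}{8} \left(-27\right)\right) 43 \cdot 30 = \left(-3 - \frac{27}{8}\right) 43 \cdot 30 = \left(- \frac{51}{8}\right) 43 \cdot 30 = \left(- \frac{2193}{8}\right) 30 = - \frac{32895}{4}$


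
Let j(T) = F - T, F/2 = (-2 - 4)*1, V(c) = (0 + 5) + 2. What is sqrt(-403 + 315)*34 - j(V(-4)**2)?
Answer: 61 + 68*I*sqrt(22) ≈ 61.0 + 318.95*I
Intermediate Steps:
V(c) = 7 (V(c) = 5 + 2 = 7)
F = -12 (F = 2*((-2 - 4)*1) = 2*(-6*1) = 2*(-6) = -12)
j(T) = -12 - T
sqrt(-403 + 315)*34 - j(V(-4)**2) = sqrt(-403 + 315)*34 - (-12 - 1*7**2) = sqrt(-88)*34 - (-12 - 1*49) = (2*I*sqrt(22))*34 - (-12 - 49) = 68*I*sqrt(22) - 1*(-61) = 68*I*sqrt(22) + 61 = 61 + 68*I*sqrt(22)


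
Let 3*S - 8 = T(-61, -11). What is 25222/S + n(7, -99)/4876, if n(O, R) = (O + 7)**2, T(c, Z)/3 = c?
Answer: -92228279/213325 ≈ -432.34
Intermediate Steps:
T(c, Z) = 3*c
S = -175/3 (S = 8/3 + (3*(-61))/3 = 8/3 + (1/3)*(-183) = 8/3 - 61 = -175/3 ≈ -58.333)
n(O, R) = (7 + O)**2
25222/S + n(7, -99)/4876 = 25222/(-175/3) + (7 + 7)**2/4876 = 25222*(-3/175) + 14**2*(1/4876) = -75666/175 + 196*(1/4876) = -75666/175 + 49/1219 = -92228279/213325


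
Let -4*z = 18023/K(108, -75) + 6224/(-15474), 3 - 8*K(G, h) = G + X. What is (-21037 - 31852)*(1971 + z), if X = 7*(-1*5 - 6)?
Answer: -18667152505069/108318 ≈ -1.7234e+8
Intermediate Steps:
X = -77 (X = 7*(-5 - 6) = 7*(-11) = -77)
K(G, h) = 10 - G/8 (K(G, h) = 3/8 - (G - 77)/8 = 3/8 - (-77 + G)/8 = 3/8 + (77/8 - G/8) = 10 - G/8)
z = 139454843/108318 (z = -(18023/(10 - 1/8*108) + 6224/(-15474))/4 = -(18023/(10 - 27/2) + 6224*(-1/15474))/4 = -(18023/(-7/2) - 3112/7737)/4 = -(18023*(-2/7) - 3112/7737)/4 = -(-36046/7 - 3112/7737)/4 = -1/4*(-278909686/54159) = 139454843/108318 ≈ 1287.5)
(-21037 - 31852)*(1971 + z) = (-21037 - 31852)*(1971 + 139454843/108318) = -52889*352949621/108318 = -18667152505069/108318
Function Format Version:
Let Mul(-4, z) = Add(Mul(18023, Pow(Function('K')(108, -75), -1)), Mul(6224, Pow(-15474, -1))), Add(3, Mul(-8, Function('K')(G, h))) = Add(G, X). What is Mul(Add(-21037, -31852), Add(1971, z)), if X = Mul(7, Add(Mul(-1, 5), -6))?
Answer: Rational(-18667152505069, 108318) ≈ -1.7234e+8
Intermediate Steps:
X = -77 (X = Mul(7, Add(-5, -6)) = Mul(7, -11) = -77)
Function('K')(G, h) = Add(10, Mul(Rational(-1, 8), G)) (Function('K')(G, h) = Add(Rational(3, 8), Mul(Rational(-1, 8), Add(G, -77))) = Add(Rational(3, 8), Mul(Rational(-1, 8), Add(-77, G))) = Add(Rational(3, 8), Add(Rational(77, 8), Mul(Rational(-1, 8), G))) = Add(10, Mul(Rational(-1, 8), G)))
z = Rational(139454843, 108318) (z = Mul(Rational(-1, 4), Add(Mul(18023, Pow(Add(10, Mul(Rational(-1, 8), 108)), -1)), Mul(6224, Pow(-15474, -1)))) = Mul(Rational(-1, 4), Add(Mul(18023, Pow(Add(10, Rational(-27, 2)), -1)), Mul(6224, Rational(-1, 15474)))) = Mul(Rational(-1, 4), Add(Mul(18023, Pow(Rational(-7, 2), -1)), Rational(-3112, 7737))) = Mul(Rational(-1, 4), Add(Mul(18023, Rational(-2, 7)), Rational(-3112, 7737))) = Mul(Rational(-1, 4), Add(Rational(-36046, 7), Rational(-3112, 7737))) = Mul(Rational(-1, 4), Rational(-278909686, 54159)) = Rational(139454843, 108318) ≈ 1287.5)
Mul(Add(-21037, -31852), Add(1971, z)) = Mul(Add(-21037, -31852), Add(1971, Rational(139454843, 108318))) = Mul(-52889, Rational(352949621, 108318)) = Rational(-18667152505069, 108318)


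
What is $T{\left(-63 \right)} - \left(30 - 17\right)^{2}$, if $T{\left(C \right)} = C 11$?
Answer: $-862$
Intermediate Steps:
$T{\left(C \right)} = 11 C$
$T{\left(-63 \right)} - \left(30 - 17\right)^{2} = 11 \left(-63\right) - \left(30 - 17\right)^{2} = -693 - 13^{2} = -693 - 169 = -862$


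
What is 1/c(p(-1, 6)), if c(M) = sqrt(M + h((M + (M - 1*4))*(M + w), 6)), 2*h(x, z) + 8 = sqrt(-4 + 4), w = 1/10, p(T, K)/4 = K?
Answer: sqrt(5)/10 ≈ 0.22361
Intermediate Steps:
p(T, K) = 4*K
w = 1/10 ≈ 0.10000
h(x, z) = -4 (h(x, z) = -4 + sqrt(-4 + 4)/2 = -4 + sqrt(0)/2 = -4 + (1/2)*0 = -4 + 0 = -4)
c(M) = sqrt(-4 + M) (c(M) = sqrt(M - 4) = sqrt(-4 + M))
1/c(p(-1, 6)) = 1/(sqrt(-4 + 4*6)) = 1/(sqrt(-4 + 24)) = 1/(sqrt(20)) = 1/(2*sqrt(5)) = sqrt(5)/10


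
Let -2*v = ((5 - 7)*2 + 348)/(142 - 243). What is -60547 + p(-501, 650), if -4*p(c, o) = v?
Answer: -6115290/101 ≈ -60547.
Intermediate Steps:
v = 172/101 (v = -((5 - 7)*2 + 348)/(2*(142 - 243)) = -(-2*2 + 348)/(2*(-101)) = -(-4 + 348)*(-1)/(2*101) = -172*(-1)/101 = -½*(-344/101) = 172/101 ≈ 1.7030)
p(c, o) = -43/101 (p(c, o) = -¼*172/101 = -43/101)
-60547 + p(-501, 650) = -60547 - 43/101 = -6115290/101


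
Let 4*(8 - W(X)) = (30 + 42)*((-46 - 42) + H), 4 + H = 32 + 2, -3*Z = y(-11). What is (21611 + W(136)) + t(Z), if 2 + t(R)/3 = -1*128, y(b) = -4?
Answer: 22273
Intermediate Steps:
Z = 4/3 (Z = -⅓*(-4) = 4/3 ≈ 1.3333)
H = 30 (H = -4 + (32 + 2) = -4 + 34 = 30)
t(R) = -390 (t(R) = -6 + 3*(-1*128) = -6 + 3*(-128) = -6 - 384 = -390)
W(X) = 1052 (W(X) = 8 - (30 + 42)*((-46 - 42) + 30)/4 = 8 - 18*(-88 + 30) = 8 - 18*(-58) = 8 - ¼*(-4176) = 8 + 1044 = 1052)
(21611 + W(136)) + t(Z) = (21611 + 1052) - 390 = 22663 - 390 = 22273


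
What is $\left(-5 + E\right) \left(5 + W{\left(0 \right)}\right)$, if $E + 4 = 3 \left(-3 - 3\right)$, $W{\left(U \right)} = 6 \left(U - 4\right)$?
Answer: $513$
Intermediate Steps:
$W{\left(U \right)} = -24 + 6 U$ ($W{\left(U \right)} = 6 \left(-4 + U\right) = -24 + 6 U$)
$E = -22$ ($E = -4 + 3 \left(-3 - 3\right) = -4 + 3 \left(-6\right) = -4 - 18 = -22$)
$\left(-5 + E\right) \left(5 + W{\left(0 \right)}\right) = \left(-5 - 22\right) \left(5 + \left(-24 + 6 \cdot 0\right)\right) = - 27 \left(5 + \left(-24 + 0\right)\right) = - 27 \left(5 - 24\right) = \left(-27\right) \left(-19\right) = 513$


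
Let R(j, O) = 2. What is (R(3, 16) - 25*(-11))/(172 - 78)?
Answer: 277/94 ≈ 2.9468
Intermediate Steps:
(R(3, 16) - 25*(-11))/(172 - 78) = (2 - 25*(-11))/(172 - 78) = (2 + 275)/94 = 277*(1/94) = 277/94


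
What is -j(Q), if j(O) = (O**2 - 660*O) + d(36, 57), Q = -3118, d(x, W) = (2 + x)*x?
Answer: -11781172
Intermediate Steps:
d(x, W) = x*(2 + x)
j(O) = 1368 + O**2 - 660*O (j(O) = (O**2 - 660*O) + 36*(2 + 36) = (O**2 - 660*O) + 36*38 = (O**2 - 660*O) + 1368 = 1368 + O**2 - 660*O)
-j(Q) = -(1368 + (-3118)**2 - 660*(-3118)) = -(1368 + 9721924 + 2057880) = -1*11781172 = -11781172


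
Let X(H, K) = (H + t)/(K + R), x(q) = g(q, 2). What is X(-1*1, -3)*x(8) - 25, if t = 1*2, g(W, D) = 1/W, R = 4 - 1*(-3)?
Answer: -799/32 ≈ -24.969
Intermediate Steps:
R = 7 (R = 4 + 3 = 7)
x(q) = 1/q
t = 2
X(H, K) = (2 + H)/(7 + K) (X(H, K) = (H + 2)/(K + 7) = (2 + H)/(7 + K))
X(-1*1, -3)*x(8) - 25 = ((2 - 1*1)/(7 - 3))/8 - 25 = ((2 - 1)/4)*(1/8) - 25 = ((1/4)*1)*(1/8) - 25 = (1/4)*(1/8) - 25 = 1/32 - 25 = -799/32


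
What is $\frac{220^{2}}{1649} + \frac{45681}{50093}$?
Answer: $\frac{2499829169}{82603357} \approx 30.263$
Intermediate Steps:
$\frac{220^{2}}{1649} + \frac{45681}{50093} = 48400 \cdot \frac{1}{1649} + 45681 \cdot \frac{1}{50093} = \frac{48400}{1649} + \frac{45681}{50093} = \frac{2499829169}{82603357}$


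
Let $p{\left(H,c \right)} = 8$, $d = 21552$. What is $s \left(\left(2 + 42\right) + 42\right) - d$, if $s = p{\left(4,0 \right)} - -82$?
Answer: $-13812$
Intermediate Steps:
$s = 90$ ($s = 8 - -82 = 8 + 82 = 90$)
$s \left(\left(2 + 42\right) + 42\right) - d = 90 \left(\left(2 + 42\right) + 42\right) - 21552 = 90 \left(44 + 42\right) - 21552 = 90 \cdot 86 - 21552 = 7740 - 21552 = -13812$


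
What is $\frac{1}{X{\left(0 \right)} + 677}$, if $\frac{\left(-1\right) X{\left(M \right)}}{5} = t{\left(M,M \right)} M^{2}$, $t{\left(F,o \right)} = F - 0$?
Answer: $\frac{1}{677} \approx 0.0014771$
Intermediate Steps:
$t{\left(F,o \right)} = F$ ($t{\left(F,o \right)} = F + 0 = F$)
$X{\left(M \right)} = - 5 M^{3}$ ($X{\left(M \right)} = - 5 M M^{2} = - 5 M^{3}$)
$\frac{1}{X{\left(0 \right)} + 677} = \frac{1}{- 5 \cdot 0^{3} + 677} = \frac{1}{\left(-5\right) 0 + 677} = \frac{1}{0 + 677} = \frac{1}{677}$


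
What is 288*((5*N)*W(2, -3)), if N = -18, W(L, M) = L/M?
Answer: 17280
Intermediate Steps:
288*((5*N)*W(2, -3)) = 288*((5*(-18))*(2/(-3))) = 288*(-180*(-1)/3) = 288*(-90*(-⅔)) = 288*60 = 17280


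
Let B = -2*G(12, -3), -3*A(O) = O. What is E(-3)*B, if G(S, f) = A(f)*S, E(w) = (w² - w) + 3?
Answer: -360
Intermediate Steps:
A(O) = -O/3
E(w) = 3 + w² - w
G(S, f) = -S*f/3 (G(S, f) = (-f/3)*S = -S*f/3)
B = -24 (B = -(-2)*12*(-3)/3 = -2*12 = -24)
E(-3)*B = (3 + (-3)² - 1*(-3))*(-24) = (3 + 9 + 3)*(-24) = 15*(-24) = -360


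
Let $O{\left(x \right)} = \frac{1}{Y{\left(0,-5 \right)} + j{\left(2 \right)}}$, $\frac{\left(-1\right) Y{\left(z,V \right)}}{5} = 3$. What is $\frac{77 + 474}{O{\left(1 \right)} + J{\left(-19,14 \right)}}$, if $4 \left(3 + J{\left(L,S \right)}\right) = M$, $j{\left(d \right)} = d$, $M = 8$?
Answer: $- \frac{7163}{14} \approx -511.64$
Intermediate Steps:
$J{\left(L,S \right)} = -1$ ($J{\left(L,S \right)} = -3 + \frac{1}{4} \cdot 8 = -3 + 2 = -1$)
$Y{\left(z,V \right)} = -15$ ($Y{\left(z,V \right)} = \left(-5\right) 3 = -15$)
$O{\left(x \right)} = - \frac{1}{13}$ ($O{\left(x \right)} = \frac{1}{-15 + 2} = \frac{1}{-13} = - \frac{1}{13}$)
$\frac{77 + 474}{O{\left(1 \right)} + J{\left(-19,14 \right)}} = \frac{77 + 474}{- \frac{1}{13} - 1} = \frac{551}{- \frac{14}{13}} = 551 \left(- \frac{13}{14}\right) = - \frac{7163}{14}$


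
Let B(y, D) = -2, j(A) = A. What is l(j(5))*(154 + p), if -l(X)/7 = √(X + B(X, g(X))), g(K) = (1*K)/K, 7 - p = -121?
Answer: -1974*√3 ≈ -3419.1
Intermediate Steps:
p = 128 (p = 7 - 1*(-121) = 7 + 121 = 128)
g(K) = 1 (g(K) = K/K = 1)
l(X) = -7*√(-2 + X) (l(X) = -7*√(X - 2) = -7*√(-2 + X))
l(j(5))*(154 + p) = (-7*√(-2 + 5))*(154 + 128) = -7*√3*282 = -1974*√3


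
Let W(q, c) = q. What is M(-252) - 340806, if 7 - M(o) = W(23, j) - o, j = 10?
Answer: -341074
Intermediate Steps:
M(o) = -16 + o (M(o) = 7 - (23 - o) = 7 + (-23 + o) = -16 + o)
M(-252) - 340806 = (-16 - 252) - 340806 = -268 - 340806 = -341074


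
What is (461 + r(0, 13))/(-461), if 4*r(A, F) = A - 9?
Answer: -1835/1844 ≈ -0.99512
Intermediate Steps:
r(A, F) = -9/4 + A/4 (r(A, F) = (A - 9)/4 = (-9 + A)/4 = -9/4 + A/4)
(461 + r(0, 13))/(-461) = (461 + (-9/4 + (1/4)*0))/(-461) = -(461 + (-9/4 + 0))/461 = -(461 - 9/4)/461 = -1/461*1835/4 = -1835/1844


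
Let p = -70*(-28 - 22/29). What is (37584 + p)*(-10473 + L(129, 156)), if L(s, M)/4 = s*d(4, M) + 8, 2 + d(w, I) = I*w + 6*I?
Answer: 911173817892/29 ≈ 3.1420e+10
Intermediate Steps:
d(w, I) = -2 + 6*I + I*w (d(w, I) = -2 + (I*w + 6*I) = -2 + (6*I + I*w) = -2 + 6*I + I*w)
p = 58380/29 (p = -70*(-28 - 22*1/29) = -70*(-28 - 22/29) = -70*(-834/29) = 58380/29 ≈ 2013.1)
L(s, M) = 32 + 4*s*(-2 + 10*M) (L(s, M) = 4*(s*(-2 + 6*M + M*4) + 8) = 4*(s*(-2 + 6*M + 4*M) + 8) = 4*(s*(-2 + 10*M) + 8) = 4*(8 + s*(-2 + 10*M)) = 32 + 4*s*(-2 + 10*M))
(37584 + p)*(-10473 + L(129, 156)) = (37584 + 58380/29)*(-10473 + (32 + 8*129*(-1 + 5*156))) = 1148316*(-10473 + (32 + 8*129*(-1 + 780)))/29 = 1148316*(-10473 + (32 + 8*129*779))/29 = 1148316*(-10473 + (32 + 803928))/29 = 1148316*(-10473 + 803960)/29 = (1148316/29)*793487 = 911173817892/29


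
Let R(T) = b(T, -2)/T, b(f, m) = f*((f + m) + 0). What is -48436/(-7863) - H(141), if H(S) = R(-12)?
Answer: 158518/7863 ≈ 20.160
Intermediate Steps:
b(f, m) = f*(f + m)
R(T) = -2 + T (R(T) = (T*(T - 2))/T = (T*(-2 + T))/T = -2 + T)
H(S) = -14 (H(S) = -2 - 12 = -14)
-48436/(-7863) - H(141) = -48436/(-7863) - 1*(-14) = -48436*(-1/7863) + 14 = 48436/7863 + 14 = 158518/7863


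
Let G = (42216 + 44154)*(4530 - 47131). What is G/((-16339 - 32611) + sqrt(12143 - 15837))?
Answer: 90054498855750/1198053097 + 1839724185*I*sqrt(3694)/1198053097 ≈ 75167.0 + 93.331*I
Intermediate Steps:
G = -3679448370 (G = 86370*(-42601) = -3679448370)
G/((-16339 - 32611) + sqrt(12143 - 15837)) = -3679448370/((-16339 - 32611) + sqrt(12143 - 15837)) = -3679448370/(-48950 + sqrt(-3694)) = -3679448370/(-48950 + I*sqrt(3694))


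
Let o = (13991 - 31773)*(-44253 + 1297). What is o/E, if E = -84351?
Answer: -763843592/84351 ≈ -9055.5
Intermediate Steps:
o = 763843592 (o = -17782*(-42956) = 763843592)
o/E = 763843592/(-84351) = 763843592*(-1/84351) = -763843592/84351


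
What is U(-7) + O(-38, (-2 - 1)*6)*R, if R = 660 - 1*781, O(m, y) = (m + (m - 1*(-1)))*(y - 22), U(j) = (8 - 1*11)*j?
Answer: -362979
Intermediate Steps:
U(j) = -3*j (U(j) = (8 - 11)*j = -3*j)
O(m, y) = (1 + 2*m)*(-22 + y) (O(m, y) = (m + (m + 1))*(-22 + y) = (m + (1 + m))*(-22 + y) = (1 + 2*m)*(-22 + y))
R = -121 (R = 660 - 781 = -121)
U(-7) + O(-38, (-2 - 1)*6)*R = -3*(-7) + (-22 + (-2 - 1)*6 - 44*(-38) + 2*(-38)*((-2 - 1)*6))*(-121) = 21 + (-22 - 3*6 + 1672 + 2*(-38)*(-3*6))*(-121) = 21 + (-22 - 18 + 1672 + 2*(-38)*(-18))*(-121) = 21 + (-22 - 18 + 1672 + 1368)*(-121) = 21 + 3000*(-121) = 21 - 363000 = -362979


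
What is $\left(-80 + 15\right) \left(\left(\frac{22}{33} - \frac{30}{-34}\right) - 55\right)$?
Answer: $\frac{177190}{51} \approx 3474.3$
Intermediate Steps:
$\left(-80 + 15\right) \left(\left(\frac{22}{33} - \frac{30}{-34}\right) - 55\right) = - 65 \left(\left(22 \cdot \frac{1}{33} - - \frac{15}{17}\right) - 55\right) = - 65 \left(\left(\frac{2}{3} + \frac{15}{17}\right) - 55\right) = - 65 \left(\frac{79}{51} - 55\right) = \left(-65\right) \left(- \frac{2726}{51}\right) = \frac{177190}{51}$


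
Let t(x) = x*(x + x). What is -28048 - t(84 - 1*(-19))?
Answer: -49266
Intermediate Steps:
t(x) = 2*x² (t(x) = x*(2*x) = 2*x²)
-28048 - t(84 - 1*(-19)) = -28048 - 2*(84 - 1*(-19))² = -28048 - 2*(84 + 19)² = -28048 - 2*103² = -28048 - 2*10609 = -28048 - 1*21218 = -28048 - 21218 = -49266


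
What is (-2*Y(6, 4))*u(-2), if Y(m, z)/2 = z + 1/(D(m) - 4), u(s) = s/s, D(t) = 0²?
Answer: -15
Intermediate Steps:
D(t) = 0
u(s) = 1
Y(m, z) = -½ + 2*z (Y(m, z) = 2*(z + 1/(0 - 4)) = 2*(z + 1/(-4)) = 2*(z - ¼) = 2*(-¼ + z) = -½ + 2*z)
(-2*Y(6, 4))*u(-2) = -2*(-½ + 2*4)*1 = -2*(-½ + 8)*1 = -2*15/2*1 = -15*1 = -15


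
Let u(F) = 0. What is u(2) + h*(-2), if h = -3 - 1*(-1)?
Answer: 4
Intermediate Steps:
h = -2 (h = -3 + 1 = -2)
u(2) + h*(-2) = 0 - 2*(-2) = 0 + 4 = 4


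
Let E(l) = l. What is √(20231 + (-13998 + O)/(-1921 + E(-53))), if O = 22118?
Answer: √402130731/141 ≈ 142.22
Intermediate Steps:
√(20231 + (-13998 + O)/(-1921 + E(-53))) = √(20231 + (-13998 + 22118)/(-1921 - 53)) = √(20231 + 8120/(-1974)) = √(20231 + 8120*(-1/1974)) = √(20231 - 580/141) = √(2851991/141) = √402130731/141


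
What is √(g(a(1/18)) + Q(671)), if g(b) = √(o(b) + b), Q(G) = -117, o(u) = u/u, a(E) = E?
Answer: √(-4212 + 6*√38)/6 ≈ 10.769*I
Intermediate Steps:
o(u) = 1
g(b) = √(1 + b)
√(g(a(1/18)) + Q(671)) = √(√(1 + 1/18) - 117) = √(√(19/18) - 117) = √(√38/6 - 117) = √(-117 + √38/6)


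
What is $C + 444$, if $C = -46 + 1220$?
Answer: $1618$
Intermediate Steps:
$C = 1174$
$C + 444 = 1174 + 444 = 1618$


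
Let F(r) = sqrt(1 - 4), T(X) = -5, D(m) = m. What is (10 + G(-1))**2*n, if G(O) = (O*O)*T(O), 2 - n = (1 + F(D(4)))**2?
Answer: 100 - 50*I*sqrt(3) ≈ 100.0 - 86.603*I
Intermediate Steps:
F(r) = I*sqrt(3) (F(r) = sqrt(-3) = I*sqrt(3))
n = 2 - (1 + I*sqrt(3))**2 ≈ 4.0 - 3.4641*I
G(O) = -5*O**2 (G(O) = (O*O)*(-5) = O**2*(-5) = -5*O**2)
(10 + G(-1))**2*n = (10 - 5*(-1)**2)**2*(4 - 2*I*sqrt(3)) = (10 - 5*1)**2*(4 - 2*I*sqrt(3)) = (10 - 5)**2*(4 - 2*I*sqrt(3)) = 5**2*(4 - 2*I*sqrt(3)) = 25*(4 - 2*I*sqrt(3)) = 100 - 50*I*sqrt(3)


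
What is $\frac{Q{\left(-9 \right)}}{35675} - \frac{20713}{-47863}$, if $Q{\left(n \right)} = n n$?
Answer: $\frac{742813178}{1707512525} \approx 0.43503$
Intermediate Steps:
$Q{\left(n \right)} = n^{2}$
$\frac{Q{\left(-9 \right)}}{35675} - \frac{20713}{-47863} = \frac{\left(-9\right)^{2}}{35675} - \frac{20713}{-47863} = 81 \cdot \frac{1}{35675} - - \frac{20713}{47863} = \frac{81}{35675} + \frac{20713}{47863} = \frac{742813178}{1707512525}$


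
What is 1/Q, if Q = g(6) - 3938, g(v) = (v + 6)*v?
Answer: -1/3866 ≈ -0.00025867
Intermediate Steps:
g(v) = v*(6 + v) (g(v) = (6 + v)*v = v*(6 + v))
Q = -3866 (Q = 6*(6 + 6) - 3938 = 6*12 - 3938 = 72 - 3938 = -3866)
1/Q = 1/(-3866) = -1/3866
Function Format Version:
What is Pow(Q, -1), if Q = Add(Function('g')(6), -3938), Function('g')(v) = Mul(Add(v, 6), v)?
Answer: Rational(-1, 3866) ≈ -0.00025867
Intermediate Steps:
Function('g')(v) = Mul(v, Add(6, v)) (Function('g')(v) = Mul(Add(6, v), v) = Mul(v, Add(6, v)))
Q = -3866 (Q = Add(Mul(6, Add(6, 6)), -3938) = Add(Mul(6, 12), -3938) = Add(72, -3938) = -3866)
Pow(Q, -1) = Pow(-3866, -1) = Rational(-1, 3866)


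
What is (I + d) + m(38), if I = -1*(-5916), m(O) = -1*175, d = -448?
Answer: 5293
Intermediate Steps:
m(O) = -175
I = 5916
(I + d) + m(38) = (5916 - 448) - 175 = 5468 - 175 = 5293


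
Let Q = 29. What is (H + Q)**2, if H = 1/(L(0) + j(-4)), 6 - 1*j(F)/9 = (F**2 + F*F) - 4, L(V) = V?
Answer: 32959081/39204 ≈ 840.71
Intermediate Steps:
j(F) = 90 - 18*F**2 (j(F) = 54 - 9*((F**2 + F*F) - 4) = 54 - 9*((F**2 + F**2) - 4) = 54 - 9*(2*F**2 - 4) = 54 - 9*(-4 + 2*F**2) = 54 + (36 - 18*F**2) = 90 - 18*F**2)
H = -1/198 (H = 1/(0 + (90 - 18*(-4)**2)) = 1/(0 + (90 - 18*16)) = 1/(0 + (90 - 288)) = 1/(0 - 198) = 1/(-198) = -1/198 ≈ -0.0050505)
(H + Q)**2 = (-1/198 + 29)**2 = (5741/198)**2 = 32959081/39204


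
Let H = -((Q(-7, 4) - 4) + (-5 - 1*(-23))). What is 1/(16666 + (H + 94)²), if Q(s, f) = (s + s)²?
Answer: 1/30122 ≈ 3.3198e-5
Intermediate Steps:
Q(s, f) = 4*s² (Q(s, f) = (2*s)² = 4*s²)
H = -210 (H = -((4*(-7)² - 4) + (-5 - 1*(-23))) = -((4*49 - 4) + (-5 + 23)) = -((196 - 4) + 18) = -(192 + 18) = -1*210 = -210)
1/(16666 + (H + 94)²) = 1/(16666 + (-210 + 94)²) = 1/(16666 + (-116)²) = 1/(16666 + 13456) = 1/30122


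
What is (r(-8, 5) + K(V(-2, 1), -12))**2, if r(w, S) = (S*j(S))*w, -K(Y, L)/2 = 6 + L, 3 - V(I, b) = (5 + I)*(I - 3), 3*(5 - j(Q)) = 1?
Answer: 274576/9 ≈ 30508.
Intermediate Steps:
j(Q) = 14/3 (j(Q) = 5 - 1/3*1 = 5 - 1/3 = 14/3)
V(I, b) = 3 - (-3 + I)*(5 + I) (V(I, b) = 3 - (5 + I)*(I - 3) = 3 - (5 + I)*(-3 + I) = 3 - (-3 + I)*(5 + I))
K(Y, L) = -12 - 2*L (K(Y, L) = -2*(6 + L) = -12 - 2*L)
r(w, S) = 14*S*w/3 (r(w, S) = (S*(14/3))*w = (14*S/3)*w = 14*S*w/3)
(r(-8, 5) + K(V(-2, 1), -12))**2 = ((14/3)*5*(-8) + (-12 - 2*(-12)))**2 = (-560/3 + (-12 + 24))**2 = (-560/3 + 12)**2 = (-524/3)**2 = 274576/9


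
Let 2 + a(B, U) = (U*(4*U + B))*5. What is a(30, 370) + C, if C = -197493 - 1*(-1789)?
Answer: 2597794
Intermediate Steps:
a(B, U) = -2 + 5*U*(B + 4*U) (a(B, U) = -2 + (U*(4*U + B))*5 = -2 + (U*(B + 4*U))*5 = -2 + 5*U*(B + 4*U))
C = -195704 (C = -197493 + 1789 = -195704)
a(30, 370) + C = (-2 + 20*370² + 5*30*370) - 195704 = (-2 + 20*136900 + 55500) - 195704 = (-2 + 2738000 + 55500) - 195704 = 2793498 - 195704 = 2597794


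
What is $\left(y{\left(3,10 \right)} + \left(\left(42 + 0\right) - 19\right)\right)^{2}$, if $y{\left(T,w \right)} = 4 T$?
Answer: $1225$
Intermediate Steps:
$\left(y{\left(3,10 \right)} + \left(\left(42 + 0\right) - 19\right)\right)^{2} = \left(4 \cdot 3 + \left(\left(42 + 0\right) - 19\right)\right)^{2} = \left(12 + \left(42 - 19\right)\right)^{2} = \left(12 + 23\right)^{2} = 35^{2} = 1225$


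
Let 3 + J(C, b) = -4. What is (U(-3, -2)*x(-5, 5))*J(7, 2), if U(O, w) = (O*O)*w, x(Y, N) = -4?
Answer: -504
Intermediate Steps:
U(O, w) = w*O² (U(O, w) = O²*w = w*O²)
J(C, b) = -7 (J(C, b) = -3 - 4 = -7)
(U(-3, -2)*x(-5, 5))*J(7, 2) = (-2*(-3)²*(-4))*(-7) = (-2*9*(-4))*(-7) = -18*(-4)*(-7) = 72*(-7) = -504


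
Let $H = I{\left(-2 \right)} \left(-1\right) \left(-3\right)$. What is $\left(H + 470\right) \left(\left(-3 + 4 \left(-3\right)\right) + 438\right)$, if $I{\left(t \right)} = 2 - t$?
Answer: $203886$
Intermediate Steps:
$H = 12$ ($H = \left(2 - -2\right) \left(-1\right) \left(-3\right) = \left(2 + 2\right) \left(-1\right) \left(-3\right) = 4 \left(-1\right) \left(-3\right) = \left(-4\right) \left(-3\right) = 12$)
$\left(H + 470\right) \left(\left(-3 + 4 \left(-3\right)\right) + 438\right) = \left(12 + 470\right) \left(\left(-3 + 4 \left(-3\right)\right) + 438\right) = 482 \left(\left(-3 - 12\right) + 438\right) = 482 \left(-15 + 438\right) = 482 \cdot 423 = 203886$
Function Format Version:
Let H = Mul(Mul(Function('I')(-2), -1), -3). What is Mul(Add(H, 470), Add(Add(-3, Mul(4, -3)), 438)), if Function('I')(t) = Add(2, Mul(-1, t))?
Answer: 203886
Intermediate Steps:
H = 12 (H = Mul(Mul(Add(2, Mul(-1, -2)), -1), -3) = Mul(Mul(Add(2, 2), -1), -3) = Mul(Mul(4, -1), -3) = Mul(-4, -3) = 12)
Mul(Add(H, 470), Add(Add(-3, Mul(4, -3)), 438)) = Mul(Add(12, 470), Add(Add(-3, Mul(4, -3)), 438)) = Mul(482, Add(Add(-3, -12), 438)) = Mul(482, Add(-15, 438)) = Mul(482, 423) = 203886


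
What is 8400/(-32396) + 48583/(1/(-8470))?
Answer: -476103197870/1157 ≈ -4.1150e+8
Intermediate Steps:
8400/(-32396) + 48583/(1/(-8470)) = 8400*(-1/32396) + 48583/(-1/8470) = -300/1157 + 48583*(-8470) = -300/1157 - 411498010 = -476103197870/1157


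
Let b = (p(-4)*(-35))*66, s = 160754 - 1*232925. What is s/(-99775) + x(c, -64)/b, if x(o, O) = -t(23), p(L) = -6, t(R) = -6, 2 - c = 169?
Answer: 33362957/46096050 ≈ 0.72377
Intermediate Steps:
c = -167 (c = 2 - 1*169 = 2 - 169 = -167)
x(o, O) = 6 (x(o, O) = -1*(-6) = 6)
s = -72171 (s = 160754 - 232925 = -72171)
b = 13860 (b = -6*(-35)*66 = 210*66 = 13860)
s/(-99775) + x(c, -64)/b = -72171/(-99775) + 6/13860 = -72171*(-1/99775) + 6*(1/13860) = 72171/99775 + 1/2310 = 33362957/46096050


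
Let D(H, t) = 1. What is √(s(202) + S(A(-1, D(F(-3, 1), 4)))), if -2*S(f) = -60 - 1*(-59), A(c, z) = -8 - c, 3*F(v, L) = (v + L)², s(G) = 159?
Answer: √638/2 ≈ 12.629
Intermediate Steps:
F(v, L) = (L + v)²/3 (F(v, L) = (v + L)²/3 = (L + v)²/3)
S(f) = ½ (S(f) = -(-60 - 1*(-59))/2 = -(-60 + 59)/2 = -½*(-1) = ½)
√(s(202) + S(A(-1, D(F(-3, 1), 4)))) = √(159 + ½) = √(319/2) = √638/2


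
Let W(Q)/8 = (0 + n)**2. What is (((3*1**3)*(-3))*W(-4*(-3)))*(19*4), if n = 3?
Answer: -49248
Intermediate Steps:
W(Q) = 72 (W(Q) = 8*(0 + 3)**2 = 8*3**2 = 8*9 = 72)
(((3*1**3)*(-3))*W(-4*(-3)))*(19*4) = (((3*1**3)*(-3))*72)*(19*4) = (((3*1)*(-3))*72)*76 = ((3*(-3))*72)*76 = -9*72*76 = -648*76 = -49248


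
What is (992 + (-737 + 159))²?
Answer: 171396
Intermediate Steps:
(992 + (-737 + 159))² = (992 - 578)² = 414² = 171396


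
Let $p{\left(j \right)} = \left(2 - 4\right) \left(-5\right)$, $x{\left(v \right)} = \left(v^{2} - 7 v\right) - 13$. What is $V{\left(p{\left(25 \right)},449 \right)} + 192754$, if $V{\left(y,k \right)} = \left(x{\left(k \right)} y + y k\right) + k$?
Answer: $2182143$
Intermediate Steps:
$x{\left(v \right)} = -13 + v^{2} - 7 v$
$p{\left(j \right)} = 10$ ($p{\left(j \right)} = \left(-2\right) \left(-5\right) = 10$)
$V{\left(y,k \right)} = k + k y + y \left(-13 + k^{2} - 7 k\right)$ ($V{\left(y,k \right)} = \left(\left(-13 + k^{2} - 7 k\right) y + y k\right) + k = \left(y \left(-13 + k^{2} - 7 k\right) + k y\right) + k = \left(k y + y \left(-13 + k^{2} - 7 k\right)\right) + k = k + k y + y \left(-13 + k^{2} - 7 k\right)$)
$V{\left(p{\left(25 \right)},449 \right)} + 192754 = \left(449 + 449 \cdot 10 - 10 \left(13 - 449^{2} + 7 \cdot 449\right)\right) + 192754 = \left(449 + 4490 - 10 \left(13 - 201601 + 3143\right)\right) + 192754 = \left(449 + 4490 - 10 \left(-198445\right)\right) + 192754 = \left(449 + 4490 + 1984450\right) + 192754 = 1989389 + 192754 = 2182143$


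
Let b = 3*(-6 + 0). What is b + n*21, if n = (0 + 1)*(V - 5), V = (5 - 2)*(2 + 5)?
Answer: 318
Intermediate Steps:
b = -18 (b = 3*(-6) = -18)
V = 21 (V = 3*7 = 21)
n = 16 (n = (0 + 1)*(21 - 5) = 1*16 = 16)
b + n*21 = -18 + 16*21 = -18 + 336 = 318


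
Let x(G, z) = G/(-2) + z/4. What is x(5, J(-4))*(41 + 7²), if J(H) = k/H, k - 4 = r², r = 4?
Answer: -675/2 ≈ -337.50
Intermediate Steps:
k = 20 (k = 4 + 4² = 4 + 16 = 20)
J(H) = 20/H
x(G, z) = -G/2 + z/4 (x(G, z) = G*(-½) + z*(¼) = -G/2 + z/4)
x(5, J(-4))*(41 + 7²) = (-½*5 + (20/(-4))/4)*(41 + 7²) = (-5/2 + (20*(-¼))/4)*(41 + 49) = (-5/2 + (¼)*(-5))*90 = (-5/2 - 5/4)*90 = -15/4*90 = -675/2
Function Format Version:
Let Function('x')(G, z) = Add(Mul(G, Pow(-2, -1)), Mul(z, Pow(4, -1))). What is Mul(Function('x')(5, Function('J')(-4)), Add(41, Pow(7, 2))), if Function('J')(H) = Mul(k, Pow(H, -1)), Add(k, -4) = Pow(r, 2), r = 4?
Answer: Rational(-675, 2) ≈ -337.50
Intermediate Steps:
k = 20 (k = Add(4, Pow(4, 2)) = Add(4, 16) = 20)
Function('J')(H) = Mul(20, Pow(H, -1))
Function('x')(G, z) = Add(Mul(Rational(-1, 2), G), Mul(Rational(1, 4), z)) (Function('x')(G, z) = Add(Mul(G, Rational(-1, 2)), Mul(z, Rational(1, 4))) = Add(Mul(Rational(-1, 2), G), Mul(Rational(1, 4), z)))
Mul(Function('x')(5, Function('J')(-4)), Add(41, Pow(7, 2))) = Mul(Add(Mul(Rational(-1, 2), 5), Mul(Rational(1, 4), Mul(20, Pow(-4, -1)))), Add(41, Pow(7, 2))) = Mul(Add(Rational(-5, 2), Mul(Rational(1, 4), Mul(20, Rational(-1, 4)))), Add(41, 49)) = Mul(Add(Rational(-5, 2), Mul(Rational(1, 4), -5)), 90) = Mul(Add(Rational(-5, 2), Rational(-5, 4)), 90) = Mul(Rational(-15, 4), 90) = Rational(-675, 2)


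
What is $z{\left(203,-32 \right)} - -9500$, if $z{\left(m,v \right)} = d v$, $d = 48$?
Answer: $7964$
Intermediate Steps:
$z{\left(m,v \right)} = 48 v$
$z{\left(203,-32 \right)} - -9500 = 48 \left(-32\right) - -9500 = -1536 + 9500 = 7964$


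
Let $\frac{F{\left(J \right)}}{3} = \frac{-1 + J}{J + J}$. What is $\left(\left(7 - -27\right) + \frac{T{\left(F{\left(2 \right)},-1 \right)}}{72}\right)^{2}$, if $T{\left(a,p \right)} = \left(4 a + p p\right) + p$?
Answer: $\frac{667489}{576} \approx 1158.8$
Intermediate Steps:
$F{\left(J \right)} = \frac{3 \left(-1 + J\right)}{2 J}$ ($F{\left(J \right)} = 3 \frac{-1 + J}{J + J} = 3 \frac{-1 + J}{2 J} = \frac{3 \left(-1 + J\right)}{2 J}$)
$T{\left(a,p \right)} = p + p^{2} + 4 a$ ($T{\left(a,p \right)} = \left(4 a + p^{2}\right) + p = \left(p^{2} + 4 a\right) + p = p + p^{2} + 4 a$)
$\left(\left(7 - -27\right) + \frac{T{\left(F{\left(2 \right)},-1 \right)}}{72}\right)^{2} = \left(\left(7 - -27\right) + \frac{-1 + \left(-1\right)^{2} + 4 \frac{3 \left(-1 + 2\right)}{2 \cdot 2}}{72}\right)^{2} = \left(\left(7 + 27\right) + \left(-1 + 1 + 4 \cdot \frac{3}{2} \cdot \frac{1}{2} \cdot 1\right) \frac{1}{72}\right)^{2} = \left(34 + \left(-1 + 1 + 4 \cdot \frac{3}{4}\right) \frac{1}{72}\right)^{2} = \left(34 + \left(-1 + 1 + 3\right) \frac{1}{72}\right)^{2} = \left(34 + 3 \cdot \frac{1}{72}\right)^{2} = \left(34 + \frac{1}{24}\right)^{2} = \left(\frac{817}{24}\right)^{2} = \frac{667489}{576}$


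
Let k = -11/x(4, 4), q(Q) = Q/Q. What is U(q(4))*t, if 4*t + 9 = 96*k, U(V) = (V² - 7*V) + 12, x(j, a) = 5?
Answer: -3303/10 ≈ -330.30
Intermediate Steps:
q(Q) = 1
U(V) = 12 + V² - 7*V
k = -11/5 ≈ -2.2000
t = -1101/20 (t = -9/4 + (96*(-11/5))/4 = -9/4 + (¼)*(-1056/5) = -9/4 - 264/5 = -1101/20 ≈ -55.050)
U(q(4))*t = (12 + 1² - 7*1)*(-1101/20) = (12 + 1 - 7)*(-1101/20) = 6*(-1101/20) = -3303/10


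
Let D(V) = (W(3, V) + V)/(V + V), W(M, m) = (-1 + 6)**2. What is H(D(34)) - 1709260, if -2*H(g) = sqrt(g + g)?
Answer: -1709260 - sqrt(2006)/68 ≈ -1.7093e+6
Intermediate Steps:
W(M, m) = 25 (W(M, m) = 5**2 = 25)
D(V) = (25 + V)/(2*V) (D(V) = (25 + V)/(V + V) = (25 + V)/((2*V)) = (25 + V)*(1/(2*V)) = (25 + V)/(2*V))
H(g) = -sqrt(2)*sqrt(g)/2 (H(g) = -sqrt(g + g)/2 = -sqrt(2)*sqrt(g)/2)
H(D(34)) - 1709260 = -sqrt(2)*sqrt((1/2)*(25 + 34)/34)/2 - 1709260 = -sqrt(2)*sqrt((1/2)*(1/34)*59)/2 - 1709260 = -sqrt(2)*sqrt(59/68)/2 - 1709260 = -sqrt(2)*sqrt(1003)/34/2 - 1709260 = -sqrt(2006)/68 - 1709260 = -1709260 - sqrt(2006)/68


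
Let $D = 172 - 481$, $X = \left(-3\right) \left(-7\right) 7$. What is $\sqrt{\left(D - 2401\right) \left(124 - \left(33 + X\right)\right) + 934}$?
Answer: $3 \sqrt{16966} \approx 390.76$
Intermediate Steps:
$X = 147$ ($X = 21 \cdot 7 = 147$)
$D = -309$ ($D = 172 - 481 = -309$)
$\sqrt{\left(D - 2401\right) \left(124 - \left(33 + X\right)\right) + 934} = \sqrt{\left(-309 - 2401\right) \left(124 - 180\right) + 934} = \sqrt{- 2710 \left(124 - 180\right) + 934} = \sqrt{\left(-2710\right) \left(-56\right) + 934} = \sqrt{151760 + 934} = \sqrt{152694} = 3 \sqrt{16966}$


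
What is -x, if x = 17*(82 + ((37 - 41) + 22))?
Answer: -1700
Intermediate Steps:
x = 1700 (x = 17*(82 + (-4 + 22)) = 17*(82 + 18) = 17*100 = 1700)
-x = -1*1700 = -1700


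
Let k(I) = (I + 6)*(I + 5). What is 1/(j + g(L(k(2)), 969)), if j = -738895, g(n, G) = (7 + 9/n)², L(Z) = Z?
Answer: -3136/2317013919 ≈ -1.3535e-6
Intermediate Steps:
k(I) = (5 + I)*(6 + I) (k(I) = (6 + I)*(5 + I) = (5 + I)*(6 + I))
1/(j + g(L(k(2)), 969)) = 1/(-738895 + (9 + 7*(30 + 2² + 11*2))²/(30 + 2² + 11*2)²) = 1/(-738895 + (9 + 7*(30 + 4 + 22))²/(30 + 4 + 22)²) = 1/(-738895 + (9 + 7*56)²/56²) = 1/(-738895 + (9 + 392)²/3136) = 1/(-738895 + (1/3136)*401²) = 1/(-738895 + (1/3136)*160801) = 1/(-738895 + 160801/3136) = 1/(-2317013919/3136) = -3136/2317013919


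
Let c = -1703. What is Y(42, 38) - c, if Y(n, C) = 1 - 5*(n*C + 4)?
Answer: -6296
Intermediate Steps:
Y(n, C) = -19 - 5*C*n (Y(n, C) = 1 - 5*(C*n + 4) = 1 - 5*(4 + C*n) = 1 + (-20 - 5*C*n) = -19 - 5*C*n)
Y(42, 38) - c = (-19 - 5*38*42) - 1*(-1703) = (-19 - 7980) + 1703 = -7999 + 1703 = -6296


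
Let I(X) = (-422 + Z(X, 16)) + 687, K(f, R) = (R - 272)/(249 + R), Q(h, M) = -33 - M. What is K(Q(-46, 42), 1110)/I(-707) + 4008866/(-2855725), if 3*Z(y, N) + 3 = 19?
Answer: -1470396120128/1049144817675 ≈ -1.4015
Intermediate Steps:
Z(y, N) = 16/3 (Z(y, N) = -1 + (⅓)*19 = -1 + 19/3 = 16/3)
K(f, R) = (-272 + R)/(249 + R)
I(X) = 811/3 (I(X) = (-422 + 16/3) + 687 = -1250/3 + 687 = 811/3)
K(Q(-46, 42), 1110)/I(-707) + 4008866/(-2855725) = ((-272 + 1110)/(249 + 1110))/(811/3) + 4008866/(-2855725) = (838/1359)*(3/811) + 4008866*(-1/2855725) = ((1/1359)*838)*(3/811) - 4008866/2855725 = (838/1359)*(3/811) - 4008866/2855725 = 838/367383 - 4008866/2855725 = -1470396120128/1049144817675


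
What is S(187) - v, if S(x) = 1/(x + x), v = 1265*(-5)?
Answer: 2365551/374 ≈ 6325.0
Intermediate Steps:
v = -6325
S(x) = 1/(2*x)
S(187) - v = (1/2)/187 - 1*(-6325) = (1/2)*(1/187) + 6325 = 1/374 + 6325 = 2365551/374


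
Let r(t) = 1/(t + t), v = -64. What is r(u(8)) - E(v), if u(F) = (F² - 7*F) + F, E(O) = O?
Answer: 2049/32 ≈ 64.031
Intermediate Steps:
u(F) = F² - 6*F
r(t) = 1/(2*t)
r(u(8)) - E(v) = 1/(2*((8*(-6 + 8)))) - 1*(-64) = 1/(2*((8*2))) + 64 = (½)/16 + 64 = (½)*(1/16) + 64 = 1/32 + 64 = 2049/32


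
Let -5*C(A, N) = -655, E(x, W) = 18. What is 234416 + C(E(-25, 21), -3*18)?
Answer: 234547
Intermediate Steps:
C(A, N) = 131 (C(A, N) = -⅕*(-655) = 131)
234416 + C(E(-25, 21), -3*18) = 234416 + 131 = 234547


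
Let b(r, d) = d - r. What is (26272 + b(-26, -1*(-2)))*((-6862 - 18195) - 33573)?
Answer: -1541969000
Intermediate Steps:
(26272 + b(-26, -1*(-2)))*((-6862 - 18195) - 33573) = (26272 + (-1*(-2) - 1*(-26)))*((-6862 - 18195) - 33573) = (26272 + (2 + 26))*(-25057 - 33573) = (26272 + 28)*(-58630) = 26300*(-58630) = -1541969000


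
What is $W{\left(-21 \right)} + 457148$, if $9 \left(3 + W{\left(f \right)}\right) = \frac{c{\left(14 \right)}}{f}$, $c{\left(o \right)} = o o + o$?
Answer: $\frac{4114295}{9} \approx 4.5714 \cdot 10^{5}$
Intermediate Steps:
$c{\left(o \right)} = o + o^{2}$ ($c{\left(o \right)} = o^{2} + o = o + o^{2}$)
$W{\left(f \right)} = -3 + \frac{70}{3 f}$ ($W{\left(f \right)} = -3 + \frac{14 \left(1 + 14\right) \frac{1}{f}}{9} = -3 + \frac{14 \cdot 15 \frac{1}{f}}{9} = -3 + \frac{210 \frac{1}{f}}{9} = -3 + \frac{70}{3 f}$)
$W{\left(-21 \right)} + 457148 = \left(-3 + \frac{70}{3 \left(-21\right)}\right) + 457148 = \left(-3 + \frac{70}{3} \left(- \frac{1}{21}\right)\right) + 457148 = \left(-3 - \frac{10}{9}\right) + 457148 = - \frac{37}{9} + 457148 = \frac{4114295}{9}$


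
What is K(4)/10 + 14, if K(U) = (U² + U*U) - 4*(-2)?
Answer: 18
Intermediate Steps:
K(U) = 8 + 2*U² (K(U) = (U² + U²) + 8 = 2*U² + 8 = 8 + 2*U²)
K(4)/10 + 14 = (8 + 2*4²)/10 + 14 = (8 + 2*16)*(⅒) + 14 = (8 + 32)*(⅒) + 14 = 40*(⅒) + 14 = 4 + 14 = 18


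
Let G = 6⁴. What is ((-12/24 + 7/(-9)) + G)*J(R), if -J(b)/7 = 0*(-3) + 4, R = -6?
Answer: -326270/9 ≈ -36252.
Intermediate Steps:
G = 1296
J(b) = -28 (J(b) = -7*(0*(-3) + 4) = -7*(0 + 4) = -7*4 = -28)
((-12/24 + 7/(-9)) + G)*J(R) = ((-12/24 + 7/(-9)) + 1296)*(-28) = ((-12*1/24 + 7*(-⅑)) + 1296)*(-28) = ((-½ - 7/9) + 1296)*(-28) = (-23/18 + 1296)*(-28) = (23305/18)*(-28) = -326270/9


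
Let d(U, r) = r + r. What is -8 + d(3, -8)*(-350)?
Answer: 5592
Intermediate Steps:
d(U, r) = 2*r
-8 + d(3, -8)*(-350) = -8 + (2*(-8))*(-350) = -8 - 16*(-350) = -8 + 5600 = 5592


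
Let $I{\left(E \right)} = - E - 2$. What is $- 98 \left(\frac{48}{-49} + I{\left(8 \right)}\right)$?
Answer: $1076$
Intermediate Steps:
$I{\left(E \right)} = -2 - E$
$- 98 \left(\frac{48}{-49} + I{\left(8 \right)}\right) = - 98 \left(\frac{48}{-49} - 10\right) = - 98 \left(48 \left(- \frac{1}{49}\right) - 10\right) = - 98 \left(- \frac{48}{49} - 10\right) = \left(-98\right) \left(- \frac{538}{49}\right) = 1076$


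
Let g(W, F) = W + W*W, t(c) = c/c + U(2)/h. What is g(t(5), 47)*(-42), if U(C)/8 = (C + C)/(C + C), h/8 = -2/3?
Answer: 21/2 ≈ 10.500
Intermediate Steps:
h = -16/3 (h = 8*(-2/3) = 8*(-2*⅓) = 8*(-⅔) = -16/3 ≈ -5.3333)
U(C) = 8 (U(C) = 8*((C + C)/(C + C)) = 8*((2*C)/((2*C))) = 8*((2*C)*(1/(2*C))) = 8*1 = 8)
t(c) = -½ (t(c) = c/c + 8/(-16/3) = 1 + 8*(-3/16) = 1 - 3/2 = -½)
g(W, F) = W + W²
g(t(5), 47)*(-42) = -(1 - ½)/2*(-42) = -½*½*(-42) = -¼*(-42) = 21/2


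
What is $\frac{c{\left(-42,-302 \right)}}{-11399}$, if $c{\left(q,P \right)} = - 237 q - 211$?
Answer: $- \frac{9743}{11399} \approx -0.85472$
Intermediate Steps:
$c{\left(q,P \right)} = -211 - 237 q$
$\frac{c{\left(-42,-302 \right)}}{-11399} = \frac{-211 - -9954}{-11399} = \left(-211 + 9954\right) \left(- \frac{1}{11399}\right) = 9743 \left(- \frac{1}{11399}\right) = - \frac{9743}{11399}$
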